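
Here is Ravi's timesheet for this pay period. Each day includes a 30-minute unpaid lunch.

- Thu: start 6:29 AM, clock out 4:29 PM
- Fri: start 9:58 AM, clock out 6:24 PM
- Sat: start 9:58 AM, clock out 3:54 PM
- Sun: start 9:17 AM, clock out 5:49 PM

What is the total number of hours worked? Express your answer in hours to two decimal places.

30.90 hours

Thu: 6:29 AM–4:29 PM = 10 h 0 min; less 30 min break → 9 h 30 min
Fri: 9:58 AM–6:24 PM = 8 h 26 min; less 30 min break → 7 h 56 min
Sat: 9:58 AM–3:54 PM = 5 h 56 min; less 30 min break → 5 h 26 min
Sun: 9:17 AM–5:49 PM = 8 h 32 min; less 30 min break → 8 h 2 min
Total: 9 h 30 min + 7 h 56 min + 5 h 26 min + 8 h 2 min = 30 h 54 min.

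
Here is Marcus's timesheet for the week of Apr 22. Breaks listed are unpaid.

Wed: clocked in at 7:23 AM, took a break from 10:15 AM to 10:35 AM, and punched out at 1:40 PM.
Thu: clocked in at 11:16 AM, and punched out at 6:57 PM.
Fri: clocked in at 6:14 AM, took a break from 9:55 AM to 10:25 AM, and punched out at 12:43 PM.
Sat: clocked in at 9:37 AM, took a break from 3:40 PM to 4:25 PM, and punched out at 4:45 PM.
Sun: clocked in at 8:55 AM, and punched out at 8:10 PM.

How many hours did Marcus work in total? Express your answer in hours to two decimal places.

37.25 hours

Wed: 7:23 AM–1:40 PM = 6 h 17 min; less 20 min break → 5 h 57 min
Thu: 11:16 AM–6:57 PM = 7 h 41 min
Fri: 6:14 AM–12:43 PM = 6 h 29 min; less 30 min break → 5 h 59 min
Sat: 9:37 AM–4:45 PM = 7 h 8 min; less 45 min break → 6 h 23 min
Sun: 8:55 AM–8:10 PM = 11 h 15 min
Total: 5 h 57 min + 7 h 41 min + 5 h 59 min + 6 h 23 min + 11 h 15 min = 37 h 15 min.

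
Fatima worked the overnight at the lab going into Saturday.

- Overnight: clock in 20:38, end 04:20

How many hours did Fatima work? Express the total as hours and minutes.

7 h 42 min

Overnight: 20:38 → midnight = 3 h 22 min; midnight → 04:20 = 4 h 20 min; span 7 h 42 min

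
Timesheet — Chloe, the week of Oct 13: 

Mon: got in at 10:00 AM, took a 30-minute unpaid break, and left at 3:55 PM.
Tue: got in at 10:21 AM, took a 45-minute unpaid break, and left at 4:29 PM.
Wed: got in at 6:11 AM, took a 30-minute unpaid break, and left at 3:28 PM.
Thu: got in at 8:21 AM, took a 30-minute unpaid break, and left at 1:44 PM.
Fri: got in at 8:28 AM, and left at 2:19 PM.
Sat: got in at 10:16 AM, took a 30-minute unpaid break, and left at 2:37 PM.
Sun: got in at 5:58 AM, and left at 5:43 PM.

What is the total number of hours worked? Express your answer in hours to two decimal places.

Mon: 10:00 AM–3:55 PM = 5 h 55 min; less 30 min break → 5 h 25 min
Tue: 10:21 AM–4:29 PM = 6 h 8 min; less 45 min break → 5 h 23 min
Wed: 6:11 AM–3:28 PM = 9 h 17 min; less 30 min break → 8 h 47 min
Thu: 8:21 AM–1:44 PM = 5 h 23 min; less 30 min break → 4 h 53 min
Fri: 8:28 AM–2:19 PM = 5 h 51 min
Sat: 10:16 AM–2:37 PM = 4 h 21 min; less 30 min break → 3 h 51 min
Sun: 5:58 AM–5:43 PM = 11 h 45 min
Total: 5 h 25 min + 5 h 23 min + 8 h 47 min + 4 h 53 min + 5 h 51 min + 3 h 51 min + 11 h 45 min = 45 h 55 min.

45.92 hours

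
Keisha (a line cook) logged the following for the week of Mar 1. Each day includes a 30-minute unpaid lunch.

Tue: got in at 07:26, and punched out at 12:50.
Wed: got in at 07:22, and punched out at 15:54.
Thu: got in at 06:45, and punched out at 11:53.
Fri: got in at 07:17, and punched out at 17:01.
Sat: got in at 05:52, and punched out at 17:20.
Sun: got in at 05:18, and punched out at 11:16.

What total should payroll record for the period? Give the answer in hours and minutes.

Tue: 07:26–12:50 = 5 h 24 min; less 30 min break → 4 h 54 min
Wed: 07:22–15:54 = 8 h 32 min; less 30 min break → 8 h 2 min
Thu: 06:45–11:53 = 5 h 8 min; less 30 min break → 4 h 38 min
Fri: 07:17–17:01 = 9 h 44 min; less 30 min break → 9 h 14 min
Sat: 05:52–17:20 = 11 h 28 min; less 30 min break → 10 h 58 min
Sun: 05:18–11:16 = 5 h 58 min; less 30 min break → 5 h 28 min
Total: 4 h 54 min + 8 h 2 min + 4 h 38 min + 9 h 14 min + 10 h 58 min + 5 h 28 min = 43 h 14 min.

43 h 14 min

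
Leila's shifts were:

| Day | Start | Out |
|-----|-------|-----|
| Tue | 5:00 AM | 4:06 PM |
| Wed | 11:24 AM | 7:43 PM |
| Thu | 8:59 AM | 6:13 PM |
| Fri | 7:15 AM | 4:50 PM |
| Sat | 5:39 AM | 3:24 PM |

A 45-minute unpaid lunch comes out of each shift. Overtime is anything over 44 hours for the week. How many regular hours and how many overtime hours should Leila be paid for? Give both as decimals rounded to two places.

Tue: 5:00 AM–4:06 PM = 11 h 6 min; less 45 min break → 10 h 21 min
Wed: 11:24 AM–7:43 PM = 8 h 19 min; less 45 min break → 7 h 34 min
Thu: 8:59 AM–6:13 PM = 9 h 14 min; less 45 min break → 8 h 29 min
Fri: 7:15 AM–4:50 PM = 9 h 35 min; less 45 min break → 8 h 50 min
Sat: 5:39 AM–3:24 PM = 9 h 45 min; less 45 min break → 9 h 0 min
Total worked: 44 h 14 min = 44.23 h.
Threshold 44 h → overtime 0 h 14 min, regular 44 h 0 min.

Regular 44.00 hours, overtime 0.23 hours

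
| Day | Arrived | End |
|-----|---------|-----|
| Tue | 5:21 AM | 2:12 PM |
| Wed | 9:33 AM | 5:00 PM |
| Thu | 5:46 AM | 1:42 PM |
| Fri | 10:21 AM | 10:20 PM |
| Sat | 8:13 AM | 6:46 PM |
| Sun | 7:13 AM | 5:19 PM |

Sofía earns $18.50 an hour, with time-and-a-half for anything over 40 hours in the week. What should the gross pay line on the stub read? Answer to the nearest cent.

$1208.05

Tue: 5:21 AM–2:12 PM = 8 h 51 min
Wed: 9:33 AM–5:00 PM = 7 h 27 min
Thu: 5:46 AM–1:42 PM = 7 h 56 min
Fri: 10:21 AM–10:20 PM = 11 h 59 min
Sat: 8:13 AM–6:46 PM = 10 h 33 min
Sun: 7:13 AM–5:19 PM = 10 h 6 min
Total worked: 56 h 52 min = 3412 min.
Regular 40 h 0 min = 2400 min at $18.50/h; overtime 16 h 52 min = 1012 min at $27.75/h.
Pay = (2400 × $18.50 + 1012 × $27.75) ÷ 60 = $1208.05.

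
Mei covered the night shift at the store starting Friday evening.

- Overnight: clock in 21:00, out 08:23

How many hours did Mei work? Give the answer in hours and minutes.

Overnight: 21:00 → midnight = 3 h 0 min; midnight → 08:23 = 8 h 23 min; span 11 h 23 min

11 h 23 min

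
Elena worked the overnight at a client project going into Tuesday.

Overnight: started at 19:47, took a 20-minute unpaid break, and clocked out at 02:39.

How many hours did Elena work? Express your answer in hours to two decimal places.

Overnight: 19:47 → midnight = 4 h 13 min; midnight → 02:39 = 2 h 39 min; span 6 h 52 min; less 20 min break → 6 h 32 min

6.53 hours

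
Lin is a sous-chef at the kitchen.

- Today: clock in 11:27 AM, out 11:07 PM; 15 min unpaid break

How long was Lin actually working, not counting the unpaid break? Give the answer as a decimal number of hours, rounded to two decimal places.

Today: 11:27 AM–11:07 PM = 11 h 40 min; less 15 min break → 11 h 25 min

11.42 hours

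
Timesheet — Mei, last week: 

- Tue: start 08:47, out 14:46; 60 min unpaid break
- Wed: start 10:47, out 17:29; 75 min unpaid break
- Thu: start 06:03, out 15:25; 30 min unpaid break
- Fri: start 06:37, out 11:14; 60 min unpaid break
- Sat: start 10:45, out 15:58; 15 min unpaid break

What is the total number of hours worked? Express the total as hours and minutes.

27 h 53 min

Tue: 08:47–14:46 = 5 h 59 min; less 60 min break → 4 h 59 min
Wed: 10:47–17:29 = 6 h 42 min; less 75 min break → 5 h 27 min
Thu: 06:03–15:25 = 9 h 22 min; less 30 min break → 8 h 52 min
Fri: 06:37–11:14 = 4 h 37 min; less 60 min break → 3 h 37 min
Sat: 10:45–15:58 = 5 h 13 min; less 15 min break → 4 h 58 min
Total: 4 h 59 min + 5 h 27 min + 8 h 52 min + 3 h 37 min + 4 h 58 min = 27 h 53 min.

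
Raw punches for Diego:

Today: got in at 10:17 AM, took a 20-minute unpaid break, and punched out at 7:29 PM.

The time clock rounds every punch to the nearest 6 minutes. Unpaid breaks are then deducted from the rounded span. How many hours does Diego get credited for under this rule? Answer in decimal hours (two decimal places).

Today: in 10:17 AM→10:18 AM, out 7:29 PM→7:30 PM; 9 h 12 min − 20 min = 8 h 52 min

8.87 hours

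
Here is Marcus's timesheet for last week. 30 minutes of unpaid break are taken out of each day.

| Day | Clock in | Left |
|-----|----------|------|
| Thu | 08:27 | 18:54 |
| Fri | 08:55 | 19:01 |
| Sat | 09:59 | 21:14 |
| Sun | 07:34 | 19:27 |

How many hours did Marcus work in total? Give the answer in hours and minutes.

41 h 41 min

Thu: 08:27–18:54 = 10 h 27 min; less 30 min break → 9 h 57 min
Fri: 08:55–19:01 = 10 h 6 min; less 30 min break → 9 h 36 min
Sat: 09:59–21:14 = 11 h 15 min; less 30 min break → 10 h 45 min
Sun: 07:34–19:27 = 11 h 53 min; less 30 min break → 11 h 23 min
Total: 9 h 57 min + 9 h 36 min + 10 h 45 min + 11 h 23 min = 41 h 41 min.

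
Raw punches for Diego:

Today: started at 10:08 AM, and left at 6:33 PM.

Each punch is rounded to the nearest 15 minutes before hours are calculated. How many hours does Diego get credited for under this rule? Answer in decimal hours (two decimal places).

8.25 hours

Today: in 10:08 AM→10:15 AM, out 6:33 PM→6:30 PM; 8 h 15 min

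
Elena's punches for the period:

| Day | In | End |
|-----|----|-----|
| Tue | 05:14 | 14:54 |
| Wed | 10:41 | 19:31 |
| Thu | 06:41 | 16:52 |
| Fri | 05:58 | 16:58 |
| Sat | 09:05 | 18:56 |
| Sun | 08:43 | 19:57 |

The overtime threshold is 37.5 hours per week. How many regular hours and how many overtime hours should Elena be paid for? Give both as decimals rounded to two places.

Tue: 05:14–14:54 = 9 h 40 min
Wed: 10:41–19:31 = 8 h 50 min
Thu: 06:41–16:52 = 10 h 11 min
Fri: 05:58–16:58 = 11 h 0 min
Sat: 09:05–18:56 = 9 h 51 min
Sun: 08:43–19:57 = 11 h 14 min
Total worked: 60 h 46 min = 60.77 h.
Threshold 37.5 h → overtime 23 h 16 min, regular 37 h 30 min.

Regular 37.50 hours, overtime 23.27 hours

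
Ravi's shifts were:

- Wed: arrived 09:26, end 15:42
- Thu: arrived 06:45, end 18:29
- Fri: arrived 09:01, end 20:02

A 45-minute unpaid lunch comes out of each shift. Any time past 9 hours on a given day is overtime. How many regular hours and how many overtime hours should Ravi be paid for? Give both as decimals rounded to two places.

Regular 23.52 hours, overtime 3.25 hours

Wed: 09:26–15:42 = 6 h 16 min; less 45 min break → 5 h 31 min
Thu: 06:45–18:29 = 11 h 44 min; less 45 min break → 10 h 59 min
Fri: 09:01–20:02 = 11 h 1 min; less 45 min break → 10 h 16 min
Wed reg 5 h 31 min / OT 0 h 0 min; Thu reg 9 h 0 min / OT 1 h 59 min; Fri reg 9 h 0 min / OT 1 h 16 min.
Totals: regular 23 h 31 min, overtime 3 h 15 min.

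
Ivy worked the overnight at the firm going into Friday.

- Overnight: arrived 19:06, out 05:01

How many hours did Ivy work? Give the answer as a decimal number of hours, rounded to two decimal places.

Overnight: 19:06 → midnight = 4 h 54 min; midnight → 05:01 = 5 h 1 min; span 9 h 55 min

9.92 hours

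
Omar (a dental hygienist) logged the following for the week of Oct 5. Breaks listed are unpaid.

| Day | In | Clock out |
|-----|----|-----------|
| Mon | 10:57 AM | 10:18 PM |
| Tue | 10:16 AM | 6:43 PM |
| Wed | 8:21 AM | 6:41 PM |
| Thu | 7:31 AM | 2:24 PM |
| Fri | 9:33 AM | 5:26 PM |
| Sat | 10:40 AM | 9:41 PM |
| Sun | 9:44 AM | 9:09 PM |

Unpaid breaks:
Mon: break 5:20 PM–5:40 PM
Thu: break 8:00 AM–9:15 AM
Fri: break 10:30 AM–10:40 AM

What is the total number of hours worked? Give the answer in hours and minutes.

65 h 35 min

Mon: 10:57 AM–10:18 PM = 11 h 21 min; less 20 min break → 11 h 1 min
Tue: 10:16 AM–6:43 PM = 8 h 27 min
Wed: 8:21 AM–6:41 PM = 10 h 20 min
Thu: 7:31 AM–2:24 PM = 6 h 53 min; less 75 min break → 5 h 38 min
Fri: 9:33 AM–5:26 PM = 7 h 53 min; less 10 min break → 7 h 43 min
Sat: 10:40 AM–9:41 PM = 11 h 1 min
Sun: 9:44 AM–9:09 PM = 11 h 25 min
Total: 11 h 1 min + 8 h 27 min + 10 h 20 min + 5 h 38 min + 7 h 43 min + 11 h 1 min + 11 h 25 min = 65 h 35 min.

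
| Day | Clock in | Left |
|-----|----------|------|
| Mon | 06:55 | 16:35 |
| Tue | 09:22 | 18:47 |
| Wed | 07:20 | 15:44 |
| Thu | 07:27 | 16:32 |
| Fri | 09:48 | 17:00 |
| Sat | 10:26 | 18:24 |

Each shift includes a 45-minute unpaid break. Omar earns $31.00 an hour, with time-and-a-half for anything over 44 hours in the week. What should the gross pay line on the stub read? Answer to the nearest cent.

$1514.35

Mon: 06:55–16:35 = 9 h 40 min; less 45 min break → 8 h 55 min
Tue: 09:22–18:47 = 9 h 25 min; less 45 min break → 8 h 40 min
Wed: 07:20–15:44 = 8 h 24 min; less 45 min break → 7 h 39 min
Thu: 07:27–16:32 = 9 h 5 min; less 45 min break → 8 h 20 min
Fri: 09:48–17:00 = 7 h 12 min; less 45 min break → 6 h 27 min
Sat: 10:26–18:24 = 7 h 58 min; less 45 min break → 7 h 13 min
Total worked: 47 h 14 min = 2834 min.
Regular 44 h 0 min = 2640 min at $31.00/h; overtime 3 h 14 min = 194 min at $46.50/h.
Pay = (2640 × $31.00 + 194 × $46.50) ÷ 60 = $1514.35.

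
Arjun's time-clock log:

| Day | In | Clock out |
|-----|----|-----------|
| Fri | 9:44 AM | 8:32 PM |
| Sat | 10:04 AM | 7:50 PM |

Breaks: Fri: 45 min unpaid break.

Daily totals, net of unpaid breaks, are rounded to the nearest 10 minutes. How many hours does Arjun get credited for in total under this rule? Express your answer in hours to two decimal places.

19.83 hours

Fri: 9:44 AM–8:32 PM = 10 h 48 min − 45 min = 10 h 3 min → rounds to 10 h 0 min
Sat: 10:04 AM–7:50 PM = 9 h 46 min → rounds to 9 h 50 min
Total credited: 19 h 50 min.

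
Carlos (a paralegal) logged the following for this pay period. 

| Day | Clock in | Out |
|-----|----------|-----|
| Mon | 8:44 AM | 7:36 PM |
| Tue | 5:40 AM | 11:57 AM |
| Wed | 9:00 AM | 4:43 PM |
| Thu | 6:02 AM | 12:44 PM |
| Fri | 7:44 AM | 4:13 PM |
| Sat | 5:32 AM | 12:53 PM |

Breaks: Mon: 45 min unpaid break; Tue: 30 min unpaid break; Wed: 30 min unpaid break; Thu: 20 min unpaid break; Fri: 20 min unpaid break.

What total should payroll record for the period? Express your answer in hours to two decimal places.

44.98 hours

Mon: 8:44 AM–7:36 PM = 10 h 52 min; less 45 min break → 10 h 7 min
Tue: 5:40 AM–11:57 AM = 6 h 17 min; less 30 min break → 5 h 47 min
Wed: 9:00 AM–4:43 PM = 7 h 43 min; less 30 min break → 7 h 13 min
Thu: 6:02 AM–12:44 PM = 6 h 42 min; less 20 min break → 6 h 22 min
Fri: 7:44 AM–4:13 PM = 8 h 29 min; less 20 min break → 8 h 9 min
Sat: 5:32 AM–12:53 PM = 7 h 21 min
Total: 10 h 7 min + 5 h 47 min + 7 h 13 min + 6 h 22 min + 8 h 9 min + 7 h 21 min = 44 h 59 min.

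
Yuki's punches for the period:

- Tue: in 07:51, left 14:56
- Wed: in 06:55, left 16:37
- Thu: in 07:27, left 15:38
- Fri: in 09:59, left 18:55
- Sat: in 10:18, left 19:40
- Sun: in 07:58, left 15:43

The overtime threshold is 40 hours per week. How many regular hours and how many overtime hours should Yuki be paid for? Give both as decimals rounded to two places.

Tue: 07:51–14:56 = 7 h 5 min
Wed: 06:55–16:37 = 9 h 42 min
Thu: 07:27–15:38 = 8 h 11 min
Fri: 09:59–18:55 = 8 h 56 min
Sat: 10:18–19:40 = 9 h 22 min
Sun: 07:58–15:43 = 7 h 45 min
Total worked: 51 h 1 min = 51.02 h.
Threshold 40 h → overtime 11 h 1 min, regular 40 h 0 min.

Regular 40.00 hours, overtime 11.02 hours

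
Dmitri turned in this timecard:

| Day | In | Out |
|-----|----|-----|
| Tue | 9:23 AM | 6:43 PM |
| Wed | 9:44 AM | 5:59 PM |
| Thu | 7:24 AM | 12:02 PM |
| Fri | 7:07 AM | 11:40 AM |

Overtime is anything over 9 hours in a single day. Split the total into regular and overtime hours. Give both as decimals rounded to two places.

Regular 26.43 hours, overtime 0.33 hours

Tue: 9:23 AM–6:43 PM = 9 h 20 min
Wed: 9:44 AM–5:59 PM = 8 h 15 min
Thu: 7:24 AM–12:02 PM = 4 h 38 min
Fri: 7:07 AM–11:40 AM = 4 h 33 min
Tue reg 9 h 0 min / OT 0 h 20 min; Wed reg 8 h 15 min / OT 0 h 0 min; Thu reg 4 h 38 min / OT 0 h 0 min; Fri reg 4 h 33 min / OT 0 h 0 min.
Totals: regular 26 h 26 min, overtime 0 h 20 min.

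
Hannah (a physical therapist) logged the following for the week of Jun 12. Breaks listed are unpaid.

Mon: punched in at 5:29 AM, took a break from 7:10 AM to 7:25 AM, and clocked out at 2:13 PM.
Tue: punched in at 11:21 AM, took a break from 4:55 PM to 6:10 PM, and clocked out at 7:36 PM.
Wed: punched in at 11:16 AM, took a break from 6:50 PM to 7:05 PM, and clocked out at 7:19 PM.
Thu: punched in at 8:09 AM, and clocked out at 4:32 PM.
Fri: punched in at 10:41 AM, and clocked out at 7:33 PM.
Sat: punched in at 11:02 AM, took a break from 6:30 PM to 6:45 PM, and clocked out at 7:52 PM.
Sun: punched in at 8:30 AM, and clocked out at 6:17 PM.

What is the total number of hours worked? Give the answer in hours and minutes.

58 h 54 min

Mon: 5:29 AM–2:13 PM = 8 h 44 min; less 15 min break → 8 h 29 min
Tue: 11:21 AM–7:36 PM = 8 h 15 min; less 75 min break → 7 h 0 min
Wed: 11:16 AM–7:19 PM = 8 h 3 min; less 15 min break → 7 h 48 min
Thu: 8:09 AM–4:32 PM = 8 h 23 min
Fri: 10:41 AM–7:33 PM = 8 h 52 min
Sat: 11:02 AM–7:52 PM = 8 h 50 min; less 15 min break → 8 h 35 min
Sun: 8:30 AM–6:17 PM = 9 h 47 min
Total: 8 h 29 min + 7 h 0 min + 7 h 48 min + 8 h 23 min + 8 h 52 min + 8 h 35 min + 9 h 47 min = 58 h 54 min.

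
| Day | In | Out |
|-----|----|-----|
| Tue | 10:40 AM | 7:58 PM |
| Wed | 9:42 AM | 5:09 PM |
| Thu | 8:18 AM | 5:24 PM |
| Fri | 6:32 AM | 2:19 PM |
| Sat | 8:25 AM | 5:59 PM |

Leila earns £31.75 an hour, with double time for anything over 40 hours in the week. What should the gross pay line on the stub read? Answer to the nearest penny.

Tue: 10:40 AM–7:58 PM = 9 h 18 min
Wed: 9:42 AM–5:09 PM = 7 h 27 min
Thu: 8:18 AM–5:24 PM = 9 h 6 min
Fri: 6:32 AM–2:19 PM = 7 h 47 min
Sat: 8:25 AM–5:59 PM = 9 h 34 min
Total worked: 43 h 12 min = 2592 min.
Regular 40 h 0 min = 2400 min at £31.75/h; overtime 3 h 12 min = 192 min at £63.50/h.
Pay = (2400 × £31.75 + 192 × £63.50) ÷ 60 = £1473.20.

£1473.20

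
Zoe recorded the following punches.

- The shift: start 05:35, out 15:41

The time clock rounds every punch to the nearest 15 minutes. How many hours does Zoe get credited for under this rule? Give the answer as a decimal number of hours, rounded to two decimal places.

The shift: in 05:35→05:30, out 15:41→15:45; 10 h 15 min

10.25 hours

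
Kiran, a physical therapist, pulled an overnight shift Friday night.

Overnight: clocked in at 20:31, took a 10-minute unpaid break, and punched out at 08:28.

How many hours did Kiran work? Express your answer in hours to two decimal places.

Overnight: 20:31 → midnight = 3 h 29 min; midnight → 08:28 = 8 h 28 min; span 11 h 57 min; less 10 min break → 11 h 47 min

11.78 hours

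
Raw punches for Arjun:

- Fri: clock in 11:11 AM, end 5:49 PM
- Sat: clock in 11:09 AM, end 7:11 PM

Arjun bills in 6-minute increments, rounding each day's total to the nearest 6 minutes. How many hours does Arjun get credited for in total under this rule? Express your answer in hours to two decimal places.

Fri: 11:11 AM–5:49 PM = 6 h 38 min → rounds to 6 h 36 min
Sat: 11:09 AM–7:11 PM = 8 h 2 min → rounds to 8 h 0 min
Total credited: 14 h 36 min.

14.60 hours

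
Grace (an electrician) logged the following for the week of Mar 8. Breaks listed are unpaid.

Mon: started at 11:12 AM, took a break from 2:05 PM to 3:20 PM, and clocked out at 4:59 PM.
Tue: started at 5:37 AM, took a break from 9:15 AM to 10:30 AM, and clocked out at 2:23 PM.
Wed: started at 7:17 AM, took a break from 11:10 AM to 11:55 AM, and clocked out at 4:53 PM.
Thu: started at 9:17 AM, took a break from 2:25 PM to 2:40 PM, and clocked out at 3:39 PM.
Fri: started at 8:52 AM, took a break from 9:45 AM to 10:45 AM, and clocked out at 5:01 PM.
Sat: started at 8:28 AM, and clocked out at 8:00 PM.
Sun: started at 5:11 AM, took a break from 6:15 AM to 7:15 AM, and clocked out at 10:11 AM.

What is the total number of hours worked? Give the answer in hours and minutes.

49 h 42 min

Mon: 11:12 AM–4:59 PM = 5 h 47 min; less 75 min break → 4 h 32 min
Tue: 5:37 AM–2:23 PM = 8 h 46 min; less 75 min break → 7 h 31 min
Wed: 7:17 AM–4:53 PM = 9 h 36 min; less 45 min break → 8 h 51 min
Thu: 9:17 AM–3:39 PM = 6 h 22 min; less 15 min break → 6 h 7 min
Fri: 8:52 AM–5:01 PM = 8 h 9 min; less 60 min break → 7 h 9 min
Sat: 8:28 AM–8:00 PM = 11 h 32 min
Sun: 5:11 AM–10:11 AM = 5 h 0 min; less 60 min break → 4 h 0 min
Total: 4 h 32 min + 7 h 31 min + 8 h 51 min + 6 h 7 min + 7 h 9 min + 11 h 32 min + 4 h 0 min = 49 h 42 min.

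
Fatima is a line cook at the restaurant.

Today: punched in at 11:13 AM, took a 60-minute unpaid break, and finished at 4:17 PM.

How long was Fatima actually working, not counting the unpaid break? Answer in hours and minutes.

4 h 4 min

Today: 11:13 AM–4:17 PM = 5 h 4 min; less 60 min break → 4 h 4 min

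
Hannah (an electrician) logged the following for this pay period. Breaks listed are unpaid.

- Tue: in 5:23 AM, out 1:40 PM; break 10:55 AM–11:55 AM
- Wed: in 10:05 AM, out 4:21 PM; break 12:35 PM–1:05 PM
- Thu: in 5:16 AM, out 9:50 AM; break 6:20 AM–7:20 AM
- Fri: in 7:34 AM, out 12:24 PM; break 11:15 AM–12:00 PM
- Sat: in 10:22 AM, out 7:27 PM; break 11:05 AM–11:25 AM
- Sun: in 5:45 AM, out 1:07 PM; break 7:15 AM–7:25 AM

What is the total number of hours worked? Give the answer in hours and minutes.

Tue: 5:23 AM–1:40 PM = 8 h 17 min; less 60 min break → 7 h 17 min
Wed: 10:05 AM–4:21 PM = 6 h 16 min; less 30 min break → 5 h 46 min
Thu: 5:16 AM–9:50 AM = 4 h 34 min; less 60 min break → 3 h 34 min
Fri: 7:34 AM–12:24 PM = 4 h 50 min; less 45 min break → 4 h 5 min
Sat: 10:22 AM–7:27 PM = 9 h 5 min; less 20 min break → 8 h 45 min
Sun: 5:45 AM–1:07 PM = 7 h 22 min; less 10 min break → 7 h 12 min
Total: 7 h 17 min + 5 h 46 min + 3 h 34 min + 4 h 5 min + 8 h 45 min + 7 h 12 min = 36 h 39 min.

36 h 39 min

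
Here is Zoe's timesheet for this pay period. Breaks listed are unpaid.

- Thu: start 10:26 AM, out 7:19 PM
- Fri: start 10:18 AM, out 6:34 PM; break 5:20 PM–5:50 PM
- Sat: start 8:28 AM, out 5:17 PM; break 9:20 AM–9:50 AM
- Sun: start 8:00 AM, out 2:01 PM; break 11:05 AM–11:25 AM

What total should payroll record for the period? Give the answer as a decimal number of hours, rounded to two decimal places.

Thu: 10:26 AM–7:19 PM = 8 h 53 min
Fri: 10:18 AM–6:34 PM = 8 h 16 min; less 30 min break → 7 h 46 min
Sat: 8:28 AM–5:17 PM = 8 h 49 min; less 30 min break → 8 h 19 min
Sun: 8:00 AM–2:01 PM = 6 h 1 min; less 20 min break → 5 h 41 min
Total: 8 h 53 min + 7 h 46 min + 8 h 19 min + 5 h 41 min = 30 h 39 min.

30.65 hours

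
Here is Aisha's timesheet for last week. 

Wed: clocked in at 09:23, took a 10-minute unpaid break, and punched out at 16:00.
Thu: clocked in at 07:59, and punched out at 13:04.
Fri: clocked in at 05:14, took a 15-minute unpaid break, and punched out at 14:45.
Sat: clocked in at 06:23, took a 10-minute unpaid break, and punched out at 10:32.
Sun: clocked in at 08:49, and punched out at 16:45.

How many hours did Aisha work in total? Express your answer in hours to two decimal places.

32.72 hours

Wed: 09:23–16:00 = 6 h 37 min; less 10 min break → 6 h 27 min
Thu: 07:59–13:04 = 5 h 5 min
Fri: 05:14–14:45 = 9 h 31 min; less 15 min break → 9 h 16 min
Sat: 06:23–10:32 = 4 h 9 min; less 10 min break → 3 h 59 min
Sun: 08:49–16:45 = 7 h 56 min
Total: 6 h 27 min + 5 h 5 min + 9 h 16 min + 3 h 59 min + 7 h 56 min = 32 h 43 min.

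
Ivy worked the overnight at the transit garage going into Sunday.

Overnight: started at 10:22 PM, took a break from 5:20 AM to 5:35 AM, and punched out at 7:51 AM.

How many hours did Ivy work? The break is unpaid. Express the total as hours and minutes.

9 h 14 min

Overnight: 10:22 PM → midnight = 1 h 38 min; midnight → 7:51 AM = 7 h 51 min; span 9 h 29 min; less 15 min break → 9 h 14 min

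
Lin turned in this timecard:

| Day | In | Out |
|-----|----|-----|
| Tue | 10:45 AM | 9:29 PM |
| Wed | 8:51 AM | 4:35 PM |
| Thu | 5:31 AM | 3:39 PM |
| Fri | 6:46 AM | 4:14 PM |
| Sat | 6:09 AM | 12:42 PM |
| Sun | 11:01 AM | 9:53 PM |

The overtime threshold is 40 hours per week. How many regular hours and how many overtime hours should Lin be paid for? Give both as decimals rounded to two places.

Tue: 10:45 AM–9:29 PM = 10 h 44 min
Wed: 8:51 AM–4:35 PM = 7 h 44 min
Thu: 5:31 AM–3:39 PM = 10 h 8 min
Fri: 6:46 AM–4:14 PM = 9 h 28 min
Sat: 6:09 AM–12:42 PM = 6 h 33 min
Sun: 11:01 AM–9:53 PM = 10 h 52 min
Total worked: 55 h 29 min = 55.48 h.
Threshold 40 h → overtime 15 h 29 min, regular 40 h 0 min.

Regular 40.00 hours, overtime 15.48 hours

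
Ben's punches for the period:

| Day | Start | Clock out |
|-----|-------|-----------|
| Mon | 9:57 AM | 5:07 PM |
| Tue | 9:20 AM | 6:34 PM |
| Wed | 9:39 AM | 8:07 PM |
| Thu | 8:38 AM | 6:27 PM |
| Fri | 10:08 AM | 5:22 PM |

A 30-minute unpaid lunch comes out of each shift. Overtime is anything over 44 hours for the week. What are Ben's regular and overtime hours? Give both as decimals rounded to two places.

Mon: 9:57 AM–5:07 PM = 7 h 10 min; less 30 min break → 6 h 40 min
Tue: 9:20 AM–6:34 PM = 9 h 14 min; less 30 min break → 8 h 44 min
Wed: 9:39 AM–8:07 PM = 10 h 28 min; less 30 min break → 9 h 58 min
Thu: 8:38 AM–6:27 PM = 9 h 49 min; less 30 min break → 9 h 19 min
Fri: 10:08 AM–5:22 PM = 7 h 14 min; less 30 min break → 6 h 44 min
Total worked: 41 h 25 min = 41.42 h.
Threshold 44 h → overtime 0 h 0 min, regular 41 h 25 min.

Regular 41.42 hours, overtime 0.00 hours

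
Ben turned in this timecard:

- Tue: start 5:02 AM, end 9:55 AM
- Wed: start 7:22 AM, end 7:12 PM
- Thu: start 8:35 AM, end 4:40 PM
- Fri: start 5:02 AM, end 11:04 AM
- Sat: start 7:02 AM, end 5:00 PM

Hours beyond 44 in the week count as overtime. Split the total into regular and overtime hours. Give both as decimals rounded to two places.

Regular 40.80 hours, overtime 0.00 hours

Tue: 5:02 AM–9:55 AM = 4 h 53 min
Wed: 7:22 AM–7:12 PM = 11 h 50 min
Thu: 8:35 AM–4:40 PM = 8 h 5 min
Fri: 5:02 AM–11:04 AM = 6 h 2 min
Sat: 7:02 AM–5:00 PM = 9 h 58 min
Total worked: 40 h 48 min = 40.80 h.
Threshold 44 h → overtime 0 h 0 min, regular 40 h 48 min.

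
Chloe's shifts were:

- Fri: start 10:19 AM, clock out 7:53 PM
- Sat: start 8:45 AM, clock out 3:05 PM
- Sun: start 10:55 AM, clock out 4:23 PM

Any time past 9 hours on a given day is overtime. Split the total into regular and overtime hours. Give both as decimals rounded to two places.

Regular 20.80 hours, overtime 0.57 hours

Fri: 10:19 AM–7:53 PM = 9 h 34 min
Sat: 8:45 AM–3:05 PM = 6 h 20 min
Sun: 10:55 AM–4:23 PM = 5 h 28 min
Fri reg 9 h 0 min / OT 0 h 34 min; Sat reg 6 h 20 min / OT 0 h 0 min; Sun reg 5 h 28 min / OT 0 h 0 min.
Totals: regular 20 h 48 min, overtime 0 h 34 min.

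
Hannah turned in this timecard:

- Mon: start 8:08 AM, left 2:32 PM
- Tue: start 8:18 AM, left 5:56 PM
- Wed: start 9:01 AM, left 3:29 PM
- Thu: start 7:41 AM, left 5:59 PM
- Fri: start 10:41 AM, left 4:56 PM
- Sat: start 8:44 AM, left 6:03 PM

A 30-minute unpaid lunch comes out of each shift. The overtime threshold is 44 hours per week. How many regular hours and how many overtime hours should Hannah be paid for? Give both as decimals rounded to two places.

Regular 44.00 hours, overtime 1.37 hours

Mon: 8:08 AM–2:32 PM = 6 h 24 min; less 30 min break → 5 h 54 min
Tue: 8:18 AM–5:56 PM = 9 h 38 min; less 30 min break → 9 h 8 min
Wed: 9:01 AM–3:29 PM = 6 h 28 min; less 30 min break → 5 h 58 min
Thu: 7:41 AM–5:59 PM = 10 h 18 min; less 30 min break → 9 h 48 min
Fri: 10:41 AM–4:56 PM = 6 h 15 min; less 30 min break → 5 h 45 min
Sat: 8:44 AM–6:03 PM = 9 h 19 min; less 30 min break → 8 h 49 min
Total worked: 45 h 22 min = 45.37 h.
Threshold 44 h → overtime 1 h 22 min, regular 44 h 0 min.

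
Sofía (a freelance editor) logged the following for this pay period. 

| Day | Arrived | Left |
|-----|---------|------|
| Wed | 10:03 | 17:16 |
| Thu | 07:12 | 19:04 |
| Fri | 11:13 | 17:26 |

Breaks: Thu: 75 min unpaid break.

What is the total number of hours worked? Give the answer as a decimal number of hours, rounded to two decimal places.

24.05 hours

Wed: 10:03–17:16 = 7 h 13 min
Thu: 07:12–19:04 = 11 h 52 min; less 75 min break → 10 h 37 min
Fri: 11:13–17:26 = 6 h 13 min
Total: 7 h 13 min + 10 h 37 min + 6 h 13 min = 24 h 3 min.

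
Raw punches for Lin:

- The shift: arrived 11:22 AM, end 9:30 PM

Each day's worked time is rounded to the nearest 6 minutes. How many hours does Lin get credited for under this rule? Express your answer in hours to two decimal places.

The shift: 11:22 AM–9:30 PM = 10 h 8 min → rounds to 10 h 6 min

10.10 hours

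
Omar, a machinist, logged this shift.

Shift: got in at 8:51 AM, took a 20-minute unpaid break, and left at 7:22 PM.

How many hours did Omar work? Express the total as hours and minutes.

Shift: 8:51 AM–7:22 PM = 10 h 31 min; less 20 min break → 10 h 11 min

10 h 11 min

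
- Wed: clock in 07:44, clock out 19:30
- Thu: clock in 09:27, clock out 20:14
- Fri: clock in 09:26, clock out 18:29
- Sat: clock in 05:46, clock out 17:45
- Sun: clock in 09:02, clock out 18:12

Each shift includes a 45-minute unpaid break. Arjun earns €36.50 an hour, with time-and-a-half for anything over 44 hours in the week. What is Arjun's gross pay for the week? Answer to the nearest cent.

€1879.75

Wed: 07:44–19:30 = 11 h 46 min; less 45 min break → 11 h 1 min
Thu: 09:27–20:14 = 10 h 47 min; less 45 min break → 10 h 2 min
Fri: 09:26–18:29 = 9 h 3 min; less 45 min break → 8 h 18 min
Sat: 05:46–17:45 = 11 h 59 min; less 45 min break → 11 h 14 min
Sun: 09:02–18:12 = 9 h 10 min; less 45 min break → 8 h 25 min
Total worked: 49 h 0 min = 2940 min.
Regular 44 h 0 min = 2640 min at €36.50/h; overtime 5 h 0 min = 300 min at €54.75/h.
Pay = (2640 × €36.50 + 300 × €54.75) ÷ 60 = €1879.75.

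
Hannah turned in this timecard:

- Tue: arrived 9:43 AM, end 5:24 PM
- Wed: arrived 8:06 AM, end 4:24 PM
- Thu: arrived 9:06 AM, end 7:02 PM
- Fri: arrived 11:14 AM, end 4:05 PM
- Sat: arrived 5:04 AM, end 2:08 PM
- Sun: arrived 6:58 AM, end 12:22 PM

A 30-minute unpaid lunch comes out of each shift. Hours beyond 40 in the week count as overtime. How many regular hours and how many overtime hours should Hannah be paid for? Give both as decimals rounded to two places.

Tue: 9:43 AM–5:24 PM = 7 h 41 min; less 30 min break → 7 h 11 min
Wed: 8:06 AM–4:24 PM = 8 h 18 min; less 30 min break → 7 h 48 min
Thu: 9:06 AM–7:02 PM = 9 h 56 min; less 30 min break → 9 h 26 min
Fri: 11:14 AM–4:05 PM = 4 h 51 min; less 30 min break → 4 h 21 min
Sat: 5:04 AM–2:08 PM = 9 h 4 min; less 30 min break → 8 h 34 min
Sun: 6:58 AM–12:22 PM = 5 h 24 min; less 30 min break → 4 h 54 min
Total worked: 42 h 14 min = 42.23 h.
Threshold 40 h → overtime 2 h 14 min, regular 40 h 0 min.

Regular 40.00 hours, overtime 2.23 hours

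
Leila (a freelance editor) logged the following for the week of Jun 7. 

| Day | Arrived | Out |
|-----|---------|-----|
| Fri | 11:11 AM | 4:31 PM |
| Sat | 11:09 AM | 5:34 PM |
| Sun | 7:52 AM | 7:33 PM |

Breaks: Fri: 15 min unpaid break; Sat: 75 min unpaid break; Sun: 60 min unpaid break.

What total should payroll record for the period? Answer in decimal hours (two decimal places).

Fri: 11:11 AM–4:31 PM = 5 h 20 min; less 15 min break → 5 h 5 min
Sat: 11:09 AM–5:34 PM = 6 h 25 min; less 75 min break → 5 h 10 min
Sun: 7:52 AM–7:33 PM = 11 h 41 min; less 60 min break → 10 h 41 min
Total: 5 h 5 min + 5 h 10 min + 10 h 41 min = 20 h 56 min.

20.93 hours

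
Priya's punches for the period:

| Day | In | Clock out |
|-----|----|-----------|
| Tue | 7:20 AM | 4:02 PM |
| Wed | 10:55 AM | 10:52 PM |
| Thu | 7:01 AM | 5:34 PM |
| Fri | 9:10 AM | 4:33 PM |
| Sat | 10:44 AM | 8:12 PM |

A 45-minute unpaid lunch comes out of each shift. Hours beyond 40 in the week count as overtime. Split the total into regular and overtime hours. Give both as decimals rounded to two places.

Tue: 7:20 AM–4:02 PM = 8 h 42 min; less 45 min break → 7 h 57 min
Wed: 10:55 AM–10:52 PM = 11 h 57 min; less 45 min break → 11 h 12 min
Thu: 7:01 AM–5:34 PM = 10 h 33 min; less 45 min break → 9 h 48 min
Fri: 9:10 AM–4:33 PM = 7 h 23 min; less 45 min break → 6 h 38 min
Sat: 10:44 AM–8:12 PM = 9 h 28 min; less 45 min break → 8 h 43 min
Total worked: 44 h 18 min = 44.30 h.
Threshold 40 h → overtime 4 h 18 min, regular 40 h 0 min.

Regular 40.00 hours, overtime 4.30 hours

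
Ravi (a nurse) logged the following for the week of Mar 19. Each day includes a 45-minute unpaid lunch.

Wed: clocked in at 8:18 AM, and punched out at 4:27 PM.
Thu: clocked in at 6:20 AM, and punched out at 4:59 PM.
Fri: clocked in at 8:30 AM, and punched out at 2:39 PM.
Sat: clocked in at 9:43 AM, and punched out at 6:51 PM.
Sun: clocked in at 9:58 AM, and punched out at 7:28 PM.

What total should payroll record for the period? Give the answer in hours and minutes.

Wed: 8:18 AM–4:27 PM = 8 h 9 min; less 45 min break → 7 h 24 min
Thu: 6:20 AM–4:59 PM = 10 h 39 min; less 45 min break → 9 h 54 min
Fri: 8:30 AM–2:39 PM = 6 h 9 min; less 45 min break → 5 h 24 min
Sat: 9:43 AM–6:51 PM = 9 h 8 min; less 45 min break → 8 h 23 min
Sun: 9:58 AM–7:28 PM = 9 h 30 min; less 45 min break → 8 h 45 min
Total: 7 h 24 min + 9 h 54 min + 5 h 24 min + 8 h 23 min + 8 h 45 min = 39 h 50 min.

39 h 50 min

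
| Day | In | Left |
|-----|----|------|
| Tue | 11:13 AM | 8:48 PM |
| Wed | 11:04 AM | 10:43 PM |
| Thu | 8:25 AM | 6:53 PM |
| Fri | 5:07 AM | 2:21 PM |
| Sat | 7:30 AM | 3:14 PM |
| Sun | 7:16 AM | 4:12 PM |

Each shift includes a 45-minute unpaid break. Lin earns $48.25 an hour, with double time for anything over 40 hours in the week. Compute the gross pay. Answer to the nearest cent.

Tue: 11:13 AM–8:48 PM = 9 h 35 min; less 45 min break → 8 h 50 min
Wed: 11:04 AM–10:43 PM = 11 h 39 min; less 45 min break → 10 h 54 min
Thu: 8:25 AM–6:53 PM = 10 h 28 min; less 45 min break → 9 h 43 min
Fri: 5:07 AM–2:21 PM = 9 h 14 min; less 45 min break → 8 h 29 min
Sat: 7:30 AM–3:14 PM = 7 h 44 min; less 45 min break → 6 h 59 min
Sun: 7:16 AM–4:12 PM = 8 h 56 min; less 45 min break → 8 h 11 min
Total worked: 53 h 6 min = 3186 min.
Regular 40 h 0 min = 2400 min at $48.25/h; overtime 13 h 6 min = 786 min at $96.50/h.
Pay = (2400 × $48.25 + 786 × $96.50) ÷ 60 = $3194.15.

$3194.15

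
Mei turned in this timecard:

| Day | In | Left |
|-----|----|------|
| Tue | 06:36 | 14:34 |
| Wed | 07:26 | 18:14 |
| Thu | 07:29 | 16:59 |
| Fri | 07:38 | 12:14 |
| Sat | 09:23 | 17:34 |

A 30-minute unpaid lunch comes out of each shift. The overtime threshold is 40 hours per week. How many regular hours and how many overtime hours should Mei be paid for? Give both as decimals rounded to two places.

Tue: 06:36–14:34 = 7 h 58 min; less 30 min break → 7 h 28 min
Wed: 07:26–18:14 = 10 h 48 min; less 30 min break → 10 h 18 min
Thu: 07:29–16:59 = 9 h 30 min; less 30 min break → 9 h 0 min
Fri: 07:38–12:14 = 4 h 36 min; less 30 min break → 4 h 6 min
Sat: 09:23–17:34 = 8 h 11 min; less 30 min break → 7 h 41 min
Total worked: 38 h 33 min = 38.55 h.
Threshold 40 h → overtime 0 h 0 min, regular 38 h 33 min.

Regular 38.55 hours, overtime 0.00 hours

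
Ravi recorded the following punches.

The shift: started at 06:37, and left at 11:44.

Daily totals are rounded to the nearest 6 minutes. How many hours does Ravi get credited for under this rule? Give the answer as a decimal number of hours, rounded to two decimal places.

The shift: 06:37–11:44 = 5 h 7 min → rounds to 5 h 6 min

5.10 hours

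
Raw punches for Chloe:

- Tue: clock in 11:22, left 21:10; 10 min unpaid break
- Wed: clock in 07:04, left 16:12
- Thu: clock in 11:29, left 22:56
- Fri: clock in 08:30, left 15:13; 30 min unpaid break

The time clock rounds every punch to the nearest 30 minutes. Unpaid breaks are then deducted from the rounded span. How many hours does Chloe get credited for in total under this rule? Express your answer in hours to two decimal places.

35.83 hours

Tue: in 11:22→11:30, out 21:10→21:00; 9 h 30 min − 10 min = 9 h 20 min
Wed: in 07:04→07:00, out 16:12→16:00; 9 h 0 min
Thu: in 11:29→11:30, out 22:56→23:00; 11 h 30 min
Fri: in 08:30→08:30, out 15:13→15:00; 6 h 30 min − 30 min = 6 h 0 min
Total credited: 35 h 50 min.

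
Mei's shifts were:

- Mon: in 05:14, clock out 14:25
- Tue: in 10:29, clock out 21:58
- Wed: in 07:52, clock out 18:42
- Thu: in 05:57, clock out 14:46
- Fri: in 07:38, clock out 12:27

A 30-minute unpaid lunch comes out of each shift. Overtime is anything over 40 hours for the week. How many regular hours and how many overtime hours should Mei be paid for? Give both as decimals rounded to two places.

Regular 40.00 hours, overtime 2.63 hours

Mon: 05:14–14:25 = 9 h 11 min; less 30 min break → 8 h 41 min
Tue: 10:29–21:58 = 11 h 29 min; less 30 min break → 10 h 59 min
Wed: 07:52–18:42 = 10 h 50 min; less 30 min break → 10 h 20 min
Thu: 05:57–14:46 = 8 h 49 min; less 30 min break → 8 h 19 min
Fri: 07:38–12:27 = 4 h 49 min; less 30 min break → 4 h 19 min
Total worked: 42 h 38 min = 42.63 h.
Threshold 40 h → overtime 2 h 38 min, regular 40 h 0 min.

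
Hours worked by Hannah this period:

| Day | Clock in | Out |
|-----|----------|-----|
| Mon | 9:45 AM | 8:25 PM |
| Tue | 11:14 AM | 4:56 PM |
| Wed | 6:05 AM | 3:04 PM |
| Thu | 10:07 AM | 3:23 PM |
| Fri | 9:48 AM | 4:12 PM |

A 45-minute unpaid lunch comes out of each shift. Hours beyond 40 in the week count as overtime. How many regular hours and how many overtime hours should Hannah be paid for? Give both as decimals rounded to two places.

Mon: 9:45 AM–8:25 PM = 10 h 40 min; less 45 min break → 9 h 55 min
Tue: 11:14 AM–4:56 PM = 5 h 42 min; less 45 min break → 4 h 57 min
Wed: 6:05 AM–3:04 PM = 8 h 59 min; less 45 min break → 8 h 14 min
Thu: 10:07 AM–3:23 PM = 5 h 16 min; less 45 min break → 4 h 31 min
Fri: 9:48 AM–4:12 PM = 6 h 24 min; less 45 min break → 5 h 39 min
Total worked: 33 h 16 min = 33.27 h.
Threshold 40 h → overtime 0 h 0 min, regular 33 h 16 min.

Regular 33.27 hours, overtime 0.00 hours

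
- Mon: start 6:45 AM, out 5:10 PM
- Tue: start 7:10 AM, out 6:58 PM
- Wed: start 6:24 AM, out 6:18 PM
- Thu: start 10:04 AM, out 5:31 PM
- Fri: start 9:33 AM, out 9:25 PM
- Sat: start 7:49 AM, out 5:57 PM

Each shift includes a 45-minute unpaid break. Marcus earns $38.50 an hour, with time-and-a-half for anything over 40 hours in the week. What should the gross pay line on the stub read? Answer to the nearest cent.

$2641.10

Mon: 6:45 AM–5:10 PM = 10 h 25 min; less 45 min break → 9 h 40 min
Tue: 7:10 AM–6:58 PM = 11 h 48 min; less 45 min break → 11 h 3 min
Wed: 6:24 AM–6:18 PM = 11 h 54 min; less 45 min break → 11 h 9 min
Thu: 10:04 AM–5:31 PM = 7 h 27 min; less 45 min break → 6 h 42 min
Fri: 9:33 AM–9:25 PM = 11 h 52 min; less 45 min break → 11 h 7 min
Sat: 7:49 AM–5:57 PM = 10 h 8 min; less 45 min break → 9 h 23 min
Total worked: 59 h 4 min = 3544 min.
Regular 40 h 0 min = 2400 min at $38.50/h; overtime 19 h 4 min = 1144 min at $57.75/h.
Pay = (2400 × $38.50 + 1144 × $57.75) ÷ 60 = $2641.10.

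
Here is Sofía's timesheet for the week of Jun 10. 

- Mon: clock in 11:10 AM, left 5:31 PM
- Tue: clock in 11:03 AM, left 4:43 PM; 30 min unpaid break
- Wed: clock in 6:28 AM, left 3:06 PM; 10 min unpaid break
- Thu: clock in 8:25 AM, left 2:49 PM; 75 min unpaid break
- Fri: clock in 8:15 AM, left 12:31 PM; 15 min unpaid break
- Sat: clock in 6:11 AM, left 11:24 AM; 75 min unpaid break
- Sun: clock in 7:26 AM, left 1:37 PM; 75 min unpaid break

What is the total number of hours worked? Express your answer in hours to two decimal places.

38.05 hours

Mon: 11:10 AM–5:31 PM = 6 h 21 min
Tue: 11:03 AM–4:43 PM = 5 h 40 min; less 30 min break → 5 h 10 min
Wed: 6:28 AM–3:06 PM = 8 h 38 min; less 10 min break → 8 h 28 min
Thu: 8:25 AM–2:49 PM = 6 h 24 min; less 75 min break → 5 h 9 min
Fri: 8:15 AM–12:31 PM = 4 h 16 min; less 15 min break → 4 h 1 min
Sat: 6:11 AM–11:24 AM = 5 h 13 min; less 75 min break → 3 h 58 min
Sun: 7:26 AM–1:37 PM = 6 h 11 min; less 75 min break → 4 h 56 min
Total: 6 h 21 min + 5 h 10 min + 8 h 28 min + 5 h 9 min + 4 h 1 min + 3 h 58 min + 4 h 56 min = 38 h 3 min.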